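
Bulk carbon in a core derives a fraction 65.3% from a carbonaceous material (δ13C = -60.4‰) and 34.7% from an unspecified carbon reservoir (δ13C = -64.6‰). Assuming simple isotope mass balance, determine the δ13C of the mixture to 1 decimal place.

δ_mix = f_A·δ_A + f_B·δ_B
δ_mix = 0.653 × (-60.4) + 0.347 × (-64.6)
δ_mix = -39.44 + -22.42 = -61.86‰

-61.9‰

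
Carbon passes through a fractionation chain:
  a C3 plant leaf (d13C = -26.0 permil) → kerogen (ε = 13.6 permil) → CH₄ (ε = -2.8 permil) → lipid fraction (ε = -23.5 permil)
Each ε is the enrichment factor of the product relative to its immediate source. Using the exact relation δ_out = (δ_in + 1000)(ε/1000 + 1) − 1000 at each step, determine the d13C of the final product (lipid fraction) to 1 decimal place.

step 1: δ = (-26.00 + 1000)·(13.6/1000 + 1) − 1000 = -12.75 permil
step 2: δ = (-12.75 + 1000)·(-2.8/1000 + 1) − 1000 = -15.52 permil
step 3: δ = (-15.52 + 1000)·(-23.5/1000 + 1) − 1000 = -38.65 permil

-38.7 permil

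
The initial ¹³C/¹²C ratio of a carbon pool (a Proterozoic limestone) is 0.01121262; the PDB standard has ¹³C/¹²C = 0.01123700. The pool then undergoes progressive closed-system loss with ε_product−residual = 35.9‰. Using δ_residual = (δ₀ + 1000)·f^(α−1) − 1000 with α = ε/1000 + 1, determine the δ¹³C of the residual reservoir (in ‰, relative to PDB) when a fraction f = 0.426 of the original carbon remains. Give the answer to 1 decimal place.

δ₀ = (0.01121262/0.01123700 − 1)×1000 = (0.997830 − 1)×1000 = -2.170‰
α − 1 = ε/1000 = 0.0359
f^(α−1) = 0.426^(0.0359) = 0.969830
δ_res = (-2.170 + 1000) × 0.969830 − 1000 = 967.726 − 1000 = -32.27‰

-32.3‰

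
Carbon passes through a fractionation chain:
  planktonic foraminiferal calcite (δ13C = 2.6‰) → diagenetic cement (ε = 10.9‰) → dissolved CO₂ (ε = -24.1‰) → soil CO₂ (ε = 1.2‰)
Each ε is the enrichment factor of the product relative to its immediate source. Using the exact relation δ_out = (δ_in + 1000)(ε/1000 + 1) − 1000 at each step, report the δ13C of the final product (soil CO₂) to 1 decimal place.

-9.7‰

step 1: δ = (2.60 + 1000)·(10.9/1000 + 1) − 1000 = 13.53‰
step 2: δ = (13.53 + 1000)·(-24.1/1000 + 1) − 1000 = -10.90‰
step 3: δ = (-10.90 + 1000)·(1.2/1000 + 1) − 1000 = -9.71‰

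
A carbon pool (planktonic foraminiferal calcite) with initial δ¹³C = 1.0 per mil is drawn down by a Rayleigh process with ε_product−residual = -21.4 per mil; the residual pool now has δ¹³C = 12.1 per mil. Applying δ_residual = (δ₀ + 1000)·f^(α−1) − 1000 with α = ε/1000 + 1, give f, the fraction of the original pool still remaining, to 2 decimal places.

α − 1 = ε/1000 = -0.0214
(δ_res + 1000)/(δ₀ + 1000) = (12.1 + 1000)/(1.0 + 1000) = 1012.1/1001.0 = 1.011089
f = 1.011089^(1/-0.0214) = exp(ln(1.011089)/-0.0214) = exp(0.01103/-0.0214)
f = exp(-0.5153) = 0.5973

0.60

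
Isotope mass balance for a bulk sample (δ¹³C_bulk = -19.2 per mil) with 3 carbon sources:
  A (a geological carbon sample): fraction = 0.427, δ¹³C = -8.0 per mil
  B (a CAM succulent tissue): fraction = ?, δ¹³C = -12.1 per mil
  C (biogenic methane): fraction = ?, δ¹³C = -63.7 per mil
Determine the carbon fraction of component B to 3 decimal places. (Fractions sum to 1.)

0.401

Let f_B and f_C be the unknown fractions; fractions sum to 1 so f_B + f_C = 0.573.
Mass balance: Σ fᵢ·δᵢ = δ_bulk ⇒ f_B·(-12.1) + f_C·(-63.7) = -19.2 − (-3.416) = -15.784
Substitute f_C = 0.573 − f_B:
f_B·(-12.1 − -63.7) = -15.784 − 0.573×(-63.7) = 20.716
f_B = 20.716 / 51.6 = 0.4015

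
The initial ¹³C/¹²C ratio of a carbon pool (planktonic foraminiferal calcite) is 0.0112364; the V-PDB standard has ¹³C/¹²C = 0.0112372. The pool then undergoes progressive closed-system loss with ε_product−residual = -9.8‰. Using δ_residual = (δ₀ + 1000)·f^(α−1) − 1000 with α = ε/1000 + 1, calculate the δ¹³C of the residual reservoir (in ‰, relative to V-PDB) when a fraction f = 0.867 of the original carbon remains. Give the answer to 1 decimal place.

δ₀ = (0.0112364/0.0112372 − 1)×1000 = (0.999929 − 1)×1000 = -0.071‰
α − 1 = ε/1000 = -0.0098
f^(α−1) = 0.867^(-0.0098) = 1.001400
δ_res = (-0.071 + 1000) × 1.001400 − 1000 = 1001.328 − 1000 = 1.33‰

1.3‰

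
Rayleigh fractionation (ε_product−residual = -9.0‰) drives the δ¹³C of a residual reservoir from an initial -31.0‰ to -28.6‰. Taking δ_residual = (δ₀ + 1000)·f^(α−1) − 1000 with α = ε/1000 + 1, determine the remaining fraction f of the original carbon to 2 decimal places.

0.76

α − 1 = ε/1000 = -0.0090
(δ_res + 1000)/(δ₀ + 1000) = (-28.6 + 1000)/(-31.0 + 1000) = 971.4/969.0 = 1.002477
f = 1.002477^(1/-0.0090) = exp(ln(1.002477)/-0.0090) = exp(0.00247/-0.0090)
f = exp(-0.2749) = 0.7597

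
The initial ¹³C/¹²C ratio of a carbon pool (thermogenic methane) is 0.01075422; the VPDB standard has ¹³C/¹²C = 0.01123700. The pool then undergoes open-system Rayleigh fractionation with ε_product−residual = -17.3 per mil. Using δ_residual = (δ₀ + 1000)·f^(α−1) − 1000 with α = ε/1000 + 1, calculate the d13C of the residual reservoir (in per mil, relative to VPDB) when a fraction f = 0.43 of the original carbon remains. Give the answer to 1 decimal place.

δ₀ = (0.01075422/0.01123700 − 1)×1000 = (0.957037 − 1)×1000 = -42.963 per mil
α − 1 = ε/1000 = -0.0173
f^(α−1) = 0.43^(-0.0173) = 1.014708
δ_res = (-42.963 + 1000) × 1.014708 − 1000 = 971.112 − 1000 = -28.89 per mil

-28.9 per mil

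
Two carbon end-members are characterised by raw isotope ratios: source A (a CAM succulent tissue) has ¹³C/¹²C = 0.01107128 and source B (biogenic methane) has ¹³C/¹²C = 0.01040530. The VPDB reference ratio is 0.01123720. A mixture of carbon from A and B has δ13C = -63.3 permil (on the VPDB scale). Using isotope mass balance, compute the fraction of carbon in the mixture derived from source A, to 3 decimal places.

0.181

δ_A = (0.01107128/0.01123720 − 1)×1000 = (0.985235 − 1)×1000 = -14.765 permil
δ_B = (0.01040530/0.01123720 − 1)×1000 = (0.925969 − 1)×1000 = -74.031 permil
f_A = (δ_mix − δ_B)/(δ_A − δ_B) = (-63.3 − (-74.031))/(-14.765 − (-74.031))
f_A = 10.731 / 59.266 = 0.1811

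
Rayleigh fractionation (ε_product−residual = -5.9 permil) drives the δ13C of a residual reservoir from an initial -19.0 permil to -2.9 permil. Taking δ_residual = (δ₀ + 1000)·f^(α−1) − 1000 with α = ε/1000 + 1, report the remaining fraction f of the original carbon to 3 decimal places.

α − 1 = ε/1000 = -0.0059
(δ_res + 1000)/(δ₀ + 1000) = (-2.9 + 1000)/(-19.0 + 1000) = 997.1/981.0 = 1.016412
f = 1.016412^(1/-0.0059) = exp(ln(1.016412)/-0.0059) = exp(0.01628/-0.0059)
f = exp(-2.7591) = 0.0633

0.063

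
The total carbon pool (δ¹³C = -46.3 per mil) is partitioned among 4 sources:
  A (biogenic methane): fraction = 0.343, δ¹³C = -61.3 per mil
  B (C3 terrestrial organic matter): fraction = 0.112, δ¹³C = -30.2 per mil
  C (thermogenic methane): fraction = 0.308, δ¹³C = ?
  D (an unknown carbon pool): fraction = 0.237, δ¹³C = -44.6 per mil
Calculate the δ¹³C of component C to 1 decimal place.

-36.8 per mil

Isotope mass balance: δ_bulk = Σ fᵢ·δᵢ.
-46.3 = 0.343×(-61.3) + 0.112×(-30.2) + 0.308×δ_C + 0.237×(-44.6)
0.308·δ_C = -46.3 − (-34.978) = -11.322
δ_C = -11.322 / 0.308 = -36.76 per mil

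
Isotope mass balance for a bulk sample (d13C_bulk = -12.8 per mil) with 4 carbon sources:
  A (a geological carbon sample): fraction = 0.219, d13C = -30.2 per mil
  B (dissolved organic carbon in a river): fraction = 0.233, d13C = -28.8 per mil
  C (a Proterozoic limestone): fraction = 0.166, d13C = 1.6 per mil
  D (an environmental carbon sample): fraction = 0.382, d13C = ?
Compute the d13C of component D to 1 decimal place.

Isotope mass balance: δ_bulk = Σ fᵢ·δᵢ.
-12.8 = 0.219×(-30.2) + 0.233×(-28.8) + 0.166×(1.6) + 0.382×δ_D
0.382·δ_D = -12.8 − (-13.059) = 0.259
δ_D = 0.259 / 0.382 = 0.68 per mil

0.7 per mil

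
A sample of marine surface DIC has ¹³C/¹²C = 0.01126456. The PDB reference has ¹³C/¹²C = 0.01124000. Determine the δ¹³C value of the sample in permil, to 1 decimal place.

2.2 permil

δ¹³C = (R_sample / R_standard − 1) × 1000
R_sample / R_standard = 0.01126456 / 0.01124000 = 1.002185
δ¹³C = (1.002185 − 1) × 1000 = 2.19 permil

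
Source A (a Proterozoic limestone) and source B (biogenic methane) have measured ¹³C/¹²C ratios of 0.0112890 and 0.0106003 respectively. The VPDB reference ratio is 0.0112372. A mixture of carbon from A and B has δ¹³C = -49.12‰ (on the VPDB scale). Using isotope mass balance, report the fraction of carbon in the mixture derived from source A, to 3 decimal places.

0.123

δ_A = (0.0112890/0.0112372 − 1)×1000 = (1.004610 − 1)×1000 = 4.610‰
δ_B = (0.0106003/0.0112372 − 1)×1000 = (0.943322 − 1)×1000 = -56.678‰
f_A = (δ_mix − δ_B)/(δ_A − δ_B) = (-49.12 − (-56.678))/(4.610 − (-56.678))
f_A = 7.558 / 61.288 = 0.1233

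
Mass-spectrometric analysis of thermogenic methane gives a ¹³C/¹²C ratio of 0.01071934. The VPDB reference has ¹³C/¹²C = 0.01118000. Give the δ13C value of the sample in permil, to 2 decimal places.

-41.20 permil

δ13C = (R_sample / R_standard − 1) × 1000
R_sample / R_standard = 0.01071934 / 0.01118000 = 0.958796
δ13C = (0.958796 − 1) × 1000 = -41.204 permil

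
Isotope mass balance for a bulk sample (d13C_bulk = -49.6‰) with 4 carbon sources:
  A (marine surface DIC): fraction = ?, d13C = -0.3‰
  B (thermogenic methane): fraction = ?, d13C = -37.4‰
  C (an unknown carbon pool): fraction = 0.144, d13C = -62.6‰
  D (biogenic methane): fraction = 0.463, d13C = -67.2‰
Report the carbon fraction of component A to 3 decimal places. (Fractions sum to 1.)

0.141

Let f_A and f_B be the unknown fractions; fractions sum to 1 so f_A + f_B = 0.393.
Mass balance: Σ fᵢ·δᵢ = δ_bulk ⇒ f_A·(-0.3) + f_B·(-37.4) = -49.6 − (-40.128) = -9.472
Substitute f_B = 0.393 − f_A:
f_A·(-0.3 − -37.4) = -9.472 − 0.393×(-37.4) = 5.226
f_A = 5.226 / 37.1 = 0.1409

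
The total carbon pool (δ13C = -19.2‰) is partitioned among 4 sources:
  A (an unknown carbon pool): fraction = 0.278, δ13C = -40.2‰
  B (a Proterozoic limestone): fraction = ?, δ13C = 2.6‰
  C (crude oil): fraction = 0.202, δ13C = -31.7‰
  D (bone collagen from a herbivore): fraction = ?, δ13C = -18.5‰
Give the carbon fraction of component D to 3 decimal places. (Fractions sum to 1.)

0.141

Let f_D and f_B be the unknown fractions; fractions sum to 1 so f_D + f_B = 0.520.
Mass balance: Σ fᵢ·δᵢ = δ_bulk ⇒ f_D·(-18.5) + f_B·(2.6) = -19.2 − (-17.579) = -1.621
Substitute f_B = 0.520 − f_D:
f_D·(-18.5 − 2.6) = -1.621 − 0.520×(2.6) = -2.973
f_D = -2.973 / -21.1 = 0.1409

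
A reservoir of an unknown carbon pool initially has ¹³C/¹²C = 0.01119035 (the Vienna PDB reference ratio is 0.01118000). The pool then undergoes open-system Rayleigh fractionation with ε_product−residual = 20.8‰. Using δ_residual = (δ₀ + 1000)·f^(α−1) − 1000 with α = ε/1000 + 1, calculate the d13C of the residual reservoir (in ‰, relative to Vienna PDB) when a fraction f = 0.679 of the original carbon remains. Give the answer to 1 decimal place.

-7.1‰

δ₀ = (0.01119035/0.01118000 − 1)×1000 = (1.000926 − 1)×1000 = 0.926‰
α − 1 = ε/1000 = 0.0208
f^(α−1) = 0.679^(0.0208) = 0.991980
δ_res = (0.926 + 1000) × 0.991980 − 1000 = 992.898 − 1000 = -7.10‰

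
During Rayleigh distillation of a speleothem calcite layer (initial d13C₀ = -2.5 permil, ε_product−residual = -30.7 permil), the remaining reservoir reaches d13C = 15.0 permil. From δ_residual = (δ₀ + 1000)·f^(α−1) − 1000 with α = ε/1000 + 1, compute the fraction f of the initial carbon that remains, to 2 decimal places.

α − 1 = ε/1000 = -0.0307
(δ_res + 1000)/(δ₀ + 1000) = (15.0 + 1000)/(-2.5 + 1000) = 1015.0/997.5 = 1.017544
f = 1.017544^(1/-0.0307) = exp(ln(1.017544)/-0.0307) = exp(0.01739/-0.0307)
f = exp(-0.5665) = 0.5675

0.57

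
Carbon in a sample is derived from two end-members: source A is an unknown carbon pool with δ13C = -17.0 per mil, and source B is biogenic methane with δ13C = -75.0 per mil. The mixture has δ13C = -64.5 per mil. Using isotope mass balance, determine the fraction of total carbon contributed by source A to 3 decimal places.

δ_mix = f_A·δ_A + (1 − f_A)·δ_B  ⇒  f_A = (δ_mix − δ_B)/(δ_A − δ_B)
f_A = (-64.5 − (-75.0)) / (-17.0 − (-75.0))
f_A = 10.5 / 58.0 = 0.1810

0.181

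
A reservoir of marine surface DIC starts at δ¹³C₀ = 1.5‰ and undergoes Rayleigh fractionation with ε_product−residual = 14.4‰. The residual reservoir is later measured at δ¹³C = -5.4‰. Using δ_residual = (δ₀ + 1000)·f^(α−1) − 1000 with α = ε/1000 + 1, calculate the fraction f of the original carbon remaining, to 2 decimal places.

α − 1 = ε/1000 = 0.0144
(δ_res + 1000)/(δ₀ + 1000) = (-5.4 + 1000)/(1.5 + 1000) = 994.6/1001.5 = 0.993110
f = 0.993110^(1/0.0144) = exp(ln(0.993110)/0.0144) = exp(-0.00691/0.0144)
f = exp(-0.4801) = 0.6187

0.62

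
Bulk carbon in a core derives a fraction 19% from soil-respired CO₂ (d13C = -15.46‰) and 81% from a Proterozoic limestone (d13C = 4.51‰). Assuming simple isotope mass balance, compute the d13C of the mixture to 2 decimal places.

δ_mix = f_A·δ_A + f_B·δ_B
δ_mix = 0.19 × (-15.46) + 0.81 × (4.51)
δ_mix = -2.937 + 3.653 = 0.716‰

0.72‰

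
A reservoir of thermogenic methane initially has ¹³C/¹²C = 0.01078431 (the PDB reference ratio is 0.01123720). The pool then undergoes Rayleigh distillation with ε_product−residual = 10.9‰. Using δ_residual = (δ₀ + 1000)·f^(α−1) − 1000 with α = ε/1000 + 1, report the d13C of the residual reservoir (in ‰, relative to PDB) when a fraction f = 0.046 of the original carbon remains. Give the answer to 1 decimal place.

δ₀ = (0.01078431/0.01123720 − 1)×1000 = (0.959697 − 1)×1000 = -40.303‰
α − 1 = ε/1000 = 0.0109
f^(α−1) = 0.046^(0.0109) = 0.966995
δ_res = (-40.303 + 1000) × 0.966995 − 1000 = 928.022 − 1000 = -71.98‰

-72.0‰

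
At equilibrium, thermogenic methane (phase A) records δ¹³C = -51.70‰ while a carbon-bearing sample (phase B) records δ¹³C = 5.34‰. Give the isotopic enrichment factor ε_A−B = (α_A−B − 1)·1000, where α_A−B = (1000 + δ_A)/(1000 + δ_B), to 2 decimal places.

-56.74‰

α_A−B = (1000 + -51.70) / (1000 + 5.34) = 948.30 / 1005.34 = 0.943263
ε_A−B = (0.943263 − 1) × 1000 = -56.737‰
(The approximation ε ≈ δ_A − δ_B would give -57.04‰.)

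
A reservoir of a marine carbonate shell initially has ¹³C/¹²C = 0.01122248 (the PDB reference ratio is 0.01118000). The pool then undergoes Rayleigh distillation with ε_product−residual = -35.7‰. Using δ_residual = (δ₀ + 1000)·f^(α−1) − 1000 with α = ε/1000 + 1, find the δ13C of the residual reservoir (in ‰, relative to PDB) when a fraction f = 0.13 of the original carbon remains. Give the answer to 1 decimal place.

δ₀ = (0.01122248/0.01118000 − 1)×1000 = (1.003800 − 1)×1000 = 3.800‰
α − 1 = ε/1000 = -0.0357
f^(α−1) = 0.13^(-0.0357) = 1.075554
δ_res = (3.800 + 1000) × 1.075554 − 1000 = 1079.641 − 1000 = 79.64‰

79.6‰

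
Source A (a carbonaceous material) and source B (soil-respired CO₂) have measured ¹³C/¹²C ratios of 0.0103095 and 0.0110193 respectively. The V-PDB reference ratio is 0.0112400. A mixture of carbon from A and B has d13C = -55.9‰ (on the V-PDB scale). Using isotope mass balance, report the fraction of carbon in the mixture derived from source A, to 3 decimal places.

δ_A = (0.0103095/0.0112400 − 1)×1000 = (0.917215 − 1)×1000 = -82.785‰
δ_B = (0.0110193/0.0112400 − 1)×1000 = (0.980365 − 1)×1000 = -19.635‰
f_A = (δ_mix − δ_B)/(δ_A − δ_B) = (-55.9 − (-19.635))/(-82.785 − (-19.635))
f_A = -36.265 / -63.149 = 0.5743

0.574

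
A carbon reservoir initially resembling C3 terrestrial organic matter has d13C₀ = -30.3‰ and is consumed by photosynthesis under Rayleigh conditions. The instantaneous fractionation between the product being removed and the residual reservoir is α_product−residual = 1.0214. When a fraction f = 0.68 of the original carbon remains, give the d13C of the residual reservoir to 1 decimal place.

Rayleigh residual: δ_res = (δ₀ + 1000)·f^(α−1) − 1000
α − 1 = 0.02140
f^(α−1) = 0.68^(0.02140) = 0.991781
δ_res = (-30.3 + 1000) × 0.991781 − 1000 = 961.730 − 1000 = -38.27‰

-38.3‰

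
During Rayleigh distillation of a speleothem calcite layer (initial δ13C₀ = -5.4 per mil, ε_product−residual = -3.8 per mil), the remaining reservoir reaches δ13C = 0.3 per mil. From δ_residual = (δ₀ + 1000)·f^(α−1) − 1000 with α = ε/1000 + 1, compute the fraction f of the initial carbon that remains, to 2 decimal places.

α − 1 = ε/1000 = -0.0038
(δ_res + 1000)/(δ₀ + 1000) = (0.3 + 1000)/(-5.4 + 1000) = 1000.3/994.6 = 1.005731
f = 1.005731^(1/-0.0038) = exp(ln(1.005731)/-0.0038) = exp(0.00571/-0.0038)
f = exp(-1.5038) = 0.2223

0.22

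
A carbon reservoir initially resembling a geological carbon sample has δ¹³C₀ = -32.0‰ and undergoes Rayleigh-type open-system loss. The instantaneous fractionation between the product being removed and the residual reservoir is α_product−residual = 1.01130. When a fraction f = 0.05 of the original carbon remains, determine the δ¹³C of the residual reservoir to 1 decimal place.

-64.2‰

Rayleigh residual: δ_res = (δ₀ + 1000)·f^(α−1) − 1000
α − 1 = 0.01130
f^(α−1) = 0.05^(0.01130) = 0.966715
δ_res = (-32.0 + 1000) × 0.966715 − 1000 = 935.780 − 1000 = -64.22‰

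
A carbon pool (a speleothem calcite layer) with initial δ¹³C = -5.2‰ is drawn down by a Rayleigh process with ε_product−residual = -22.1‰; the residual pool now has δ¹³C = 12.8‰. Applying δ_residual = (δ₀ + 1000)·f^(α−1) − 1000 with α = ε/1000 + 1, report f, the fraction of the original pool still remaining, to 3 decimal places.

α − 1 = ε/1000 = -0.0221
(δ_res + 1000)/(δ₀ + 1000) = (12.8 + 1000)/(-5.2 + 1000) = 1012.8/994.8 = 1.018094
f = 1.018094^(1/-0.0221) = exp(ln(1.018094)/-0.0221) = exp(0.01793/-0.0221)
f = exp(-0.8114) = 0.4442

0.444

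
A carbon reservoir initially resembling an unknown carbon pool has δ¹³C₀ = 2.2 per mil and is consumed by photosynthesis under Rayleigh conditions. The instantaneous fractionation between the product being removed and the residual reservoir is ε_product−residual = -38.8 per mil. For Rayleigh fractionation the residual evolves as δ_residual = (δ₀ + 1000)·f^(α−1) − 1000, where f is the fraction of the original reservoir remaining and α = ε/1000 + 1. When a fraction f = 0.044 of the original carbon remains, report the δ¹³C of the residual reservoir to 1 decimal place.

131.3 per mil

Rayleigh residual: δ_res = (δ₀ + 1000)·f^(α−1) − 1000
α = ε/1000 + 1 = 0.96120, so α − 1 = -0.03880
f^(α−1) = 0.044^(-0.03880) = 1.128844
δ_res = (2.2 + 1000) × 1.128844 − 1000 = 1131.328 − 1000 = 131.33 per mil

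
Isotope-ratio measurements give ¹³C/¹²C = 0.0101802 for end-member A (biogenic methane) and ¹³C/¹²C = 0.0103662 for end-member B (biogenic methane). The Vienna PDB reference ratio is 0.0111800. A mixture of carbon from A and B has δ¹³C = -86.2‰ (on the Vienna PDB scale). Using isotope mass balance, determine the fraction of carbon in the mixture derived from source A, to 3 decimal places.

δ_A = (0.0101802/0.0111800 − 1)×1000 = (0.910572 − 1)×1000 = -89.428‰
δ_B = (0.0103662/0.0111800 − 1)×1000 = (0.927209 − 1)×1000 = -72.791‰
f_A = (δ_mix − δ_B)/(δ_A − δ_B) = (-86.2 − (-72.791))/(-89.428 − (-72.791))
f_A = -13.409 / -16.637 = 0.8060

0.806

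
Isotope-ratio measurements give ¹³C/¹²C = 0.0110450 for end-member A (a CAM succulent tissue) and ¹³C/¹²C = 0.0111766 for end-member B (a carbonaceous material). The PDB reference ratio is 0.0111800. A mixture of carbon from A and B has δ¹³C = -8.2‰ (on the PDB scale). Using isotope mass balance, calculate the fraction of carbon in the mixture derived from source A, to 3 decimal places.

δ_A = (0.0110450/0.0111800 − 1)×1000 = (0.987925 − 1)×1000 = -12.075‰
δ_B = (0.0111766/0.0111800 − 1)×1000 = (0.999696 − 1)×1000 = -0.304‰
f_A = (δ_mix − δ_B)/(δ_A − δ_B) = (-8.2 − (-0.304))/(-12.075 − (-0.304))
f_A = -7.896 / -11.771 = 0.6708

0.671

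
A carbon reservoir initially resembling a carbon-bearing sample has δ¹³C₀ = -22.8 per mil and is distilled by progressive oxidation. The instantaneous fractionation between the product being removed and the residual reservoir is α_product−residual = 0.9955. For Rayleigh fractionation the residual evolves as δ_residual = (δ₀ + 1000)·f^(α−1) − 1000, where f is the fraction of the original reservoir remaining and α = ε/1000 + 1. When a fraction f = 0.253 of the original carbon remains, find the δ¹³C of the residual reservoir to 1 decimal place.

-16.7 per mil

Rayleigh residual: δ_res = (δ₀ + 1000)·f^(α−1) − 1000
α − 1 = -0.00450
f^(α−1) = 0.253^(-0.00450) = 1.006204
δ_res = (-22.8 + 1000) × 1.006204 − 1000 = 983.262 − 1000 = -16.74 per mil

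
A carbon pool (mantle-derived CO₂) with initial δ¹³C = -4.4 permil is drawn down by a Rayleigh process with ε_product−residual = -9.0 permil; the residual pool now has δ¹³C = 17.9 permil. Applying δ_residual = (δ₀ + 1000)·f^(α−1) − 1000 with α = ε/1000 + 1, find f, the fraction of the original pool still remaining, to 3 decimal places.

0.085

α − 1 = ε/1000 = -0.0090
(δ_res + 1000)/(δ₀ + 1000) = (17.9 + 1000)/(-4.4 + 1000) = 1017.9/995.6 = 1.022399
f = 1.022399^(1/-0.0090) = exp(ln(1.022399)/-0.0090) = exp(0.02215/-0.0090)
f = exp(-2.4613) = 0.0853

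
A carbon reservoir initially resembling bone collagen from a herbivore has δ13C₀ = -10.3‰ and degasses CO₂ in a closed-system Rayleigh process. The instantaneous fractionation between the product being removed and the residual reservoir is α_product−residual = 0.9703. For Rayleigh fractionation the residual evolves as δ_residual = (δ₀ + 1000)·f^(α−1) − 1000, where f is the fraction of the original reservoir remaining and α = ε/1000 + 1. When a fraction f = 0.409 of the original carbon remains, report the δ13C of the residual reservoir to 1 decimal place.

16.3‰

Rayleigh residual: δ_res = (δ₀ + 1000)·f^(α−1) − 1000
α − 1 = -0.02970
f^(α−1) = 0.409^(-0.02970) = 1.026909
δ_res = (-10.3 + 1000) × 1.026909 − 1000 = 1016.332 − 1000 = 16.33‰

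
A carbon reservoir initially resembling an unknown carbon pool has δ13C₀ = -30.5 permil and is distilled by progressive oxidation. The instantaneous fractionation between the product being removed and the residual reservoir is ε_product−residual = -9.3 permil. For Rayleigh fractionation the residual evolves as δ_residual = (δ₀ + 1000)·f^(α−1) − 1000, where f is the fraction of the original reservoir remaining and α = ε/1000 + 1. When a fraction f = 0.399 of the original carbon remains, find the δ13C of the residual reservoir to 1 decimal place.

-22.2 permil

Rayleigh residual: δ_res = (δ₀ + 1000)·f^(α−1) − 1000
α = ε/1000 + 1 = 0.99070, so α − 1 = -0.00930
f^(α−1) = 0.399^(-0.00930) = 1.008581
δ_res = (-30.5 + 1000) × 1.008581 − 1000 = 977.820 − 1000 = -22.18 permil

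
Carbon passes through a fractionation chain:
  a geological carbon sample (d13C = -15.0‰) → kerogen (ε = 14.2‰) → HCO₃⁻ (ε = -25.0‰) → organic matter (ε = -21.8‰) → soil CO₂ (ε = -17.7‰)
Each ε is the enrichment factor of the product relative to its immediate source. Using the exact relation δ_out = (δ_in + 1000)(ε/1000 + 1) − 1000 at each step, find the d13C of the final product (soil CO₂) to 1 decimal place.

-64.1‰

step 1: δ = (-15.00 + 1000)·(14.2/1000 + 1) − 1000 = -1.01‰
step 2: δ = (-1.01 + 1000)·(-25.0/1000 + 1) − 1000 = -25.99‰
step 3: δ = (-25.99 + 1000)·(-21.8/1000 + 1) − 1000 = -47.22‰
step 4: δ = (-47.22 + 1000)·(-17.7/1000 + 1) − 1000 = -64.09‰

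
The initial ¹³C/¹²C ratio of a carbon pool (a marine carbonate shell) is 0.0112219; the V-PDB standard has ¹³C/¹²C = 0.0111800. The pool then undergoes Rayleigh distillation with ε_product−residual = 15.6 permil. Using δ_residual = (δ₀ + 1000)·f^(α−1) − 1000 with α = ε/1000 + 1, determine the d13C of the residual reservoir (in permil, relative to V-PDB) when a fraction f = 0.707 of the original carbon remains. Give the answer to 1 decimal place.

δ₀ = (0.0112219/0.0111800 − 1)×1000 = (1.003748 − 1)×1000 = 3.748 permil
α − 1 = ε/1000 = 0.0156
f^(α−1) = 0.707^(0.0156) = 0.994606
δ_res = (3.748 + 1000) × 0.994606 − 1000 = 998.333 − 1000 = -1.67 permil

-1.7 permil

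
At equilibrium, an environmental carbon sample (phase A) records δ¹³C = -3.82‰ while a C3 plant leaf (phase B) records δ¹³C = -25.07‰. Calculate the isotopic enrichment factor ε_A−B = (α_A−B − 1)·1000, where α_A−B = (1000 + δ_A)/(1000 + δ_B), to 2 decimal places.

α_A−B = (1000 + -3.82) / (1000 + -25.07) = 996.18 / 974.93 = 1.021796
ε_A−B = (1.021796 − 1) × 1000 = 21.796‰
(The approximation ε ≈ δ_A − δ_B would give 21.25‰.)

21.80‰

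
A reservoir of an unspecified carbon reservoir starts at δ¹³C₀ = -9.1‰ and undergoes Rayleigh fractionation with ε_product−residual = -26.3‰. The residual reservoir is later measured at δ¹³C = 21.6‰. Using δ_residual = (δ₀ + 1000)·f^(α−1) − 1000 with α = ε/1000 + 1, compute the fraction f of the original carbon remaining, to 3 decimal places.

0.313

α − 1 = ε/1000 = -0.0263
(δ_res + 1000)/(δ₀ + 1000) = (21.6 + 1000)/(-9.1 + 1000) = 1021.6/990.9 = 1.030982
f = 1.030982^(1/-0.0263) = exp(ln(1.030982)/-0.0263) = exp(0.03051/-0.0263)
f = exp(-1.1601) = 0.3134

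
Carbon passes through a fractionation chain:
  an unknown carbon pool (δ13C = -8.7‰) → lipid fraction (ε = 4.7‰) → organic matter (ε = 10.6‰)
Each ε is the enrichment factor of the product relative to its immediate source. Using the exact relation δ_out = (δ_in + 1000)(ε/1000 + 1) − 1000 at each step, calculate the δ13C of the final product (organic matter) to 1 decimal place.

6.5‰

step 1: δ = (-8.70 + 1000)·(4.7/1000 + 1) − 1000 = -4.04‰
step 2: δ = (-4.04 + 1000)·(10.6/1000 + 1) − 1000 = 6.52‰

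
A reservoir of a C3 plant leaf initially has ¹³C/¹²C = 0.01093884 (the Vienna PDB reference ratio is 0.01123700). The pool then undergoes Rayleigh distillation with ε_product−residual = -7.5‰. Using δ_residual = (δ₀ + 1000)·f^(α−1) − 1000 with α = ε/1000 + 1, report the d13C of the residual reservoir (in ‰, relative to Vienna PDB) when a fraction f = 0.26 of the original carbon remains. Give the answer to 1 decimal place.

-16.6‰

δ₀ = (0.01093884/0.01123700 − 1)×1000 = (0.973466 − 1)×1000 = -26.534‰
α − 1 = ε/1000 = -0.0075
f^(α−1) = 0.26^(-0.0075) = 1.010154
δ_res = (-26.534 + 1000) × 1.010154 − 1000 = 983.351 − 1000 = -16.65‰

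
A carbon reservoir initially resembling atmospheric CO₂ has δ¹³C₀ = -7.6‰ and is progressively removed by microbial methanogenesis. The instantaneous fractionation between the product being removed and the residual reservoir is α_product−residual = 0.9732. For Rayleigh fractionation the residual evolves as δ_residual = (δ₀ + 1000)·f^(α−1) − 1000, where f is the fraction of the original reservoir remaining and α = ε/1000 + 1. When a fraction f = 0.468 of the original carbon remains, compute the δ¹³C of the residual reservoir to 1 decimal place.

Rayleigh residual: δ_res = (δ₀ + 1000)·f^(α−1) − 1000
α − 1 = -0.02680
f^(α−1) = 0.468^(-0.02680) = 1.020557
δ_res = (-7.6 + 1000) × 1.020557 − 1000 = 1012.801 − 1000 = 12.80‰

12.8‰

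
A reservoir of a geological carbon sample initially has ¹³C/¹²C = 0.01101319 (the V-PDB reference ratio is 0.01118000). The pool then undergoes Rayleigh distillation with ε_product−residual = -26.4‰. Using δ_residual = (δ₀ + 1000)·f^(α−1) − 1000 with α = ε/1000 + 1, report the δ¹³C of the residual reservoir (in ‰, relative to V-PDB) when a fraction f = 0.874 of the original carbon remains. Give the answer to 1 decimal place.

-11.4‰

δ₀ = (0.01101319/0.01118000 − 1)×1000 = (0.985080 − 1)×1000 = -14.920‰
α − 1 = ε/1000 = -0.0264
f^(α−1) = 0.874^(-0.0264) = 1.003562
δ_res = (-14.920 + 1000) × 1.003562 − 1000 = 988.588 − 1000 = -11.41‰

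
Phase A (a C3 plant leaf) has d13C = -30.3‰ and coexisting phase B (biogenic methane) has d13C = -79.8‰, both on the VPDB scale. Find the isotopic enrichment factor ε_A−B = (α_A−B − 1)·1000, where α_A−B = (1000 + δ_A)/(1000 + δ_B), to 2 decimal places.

α_A−B = (1000 + -30.3) / (1000 + -79.8) = 969.7 / 920.2 = 1.053793
ε_A−B = (1.053793 − 1) × 1000 = 53.793‰
(The approximation ε ≈ δ_A − δ_B would give 49.5‰.)

53.79‰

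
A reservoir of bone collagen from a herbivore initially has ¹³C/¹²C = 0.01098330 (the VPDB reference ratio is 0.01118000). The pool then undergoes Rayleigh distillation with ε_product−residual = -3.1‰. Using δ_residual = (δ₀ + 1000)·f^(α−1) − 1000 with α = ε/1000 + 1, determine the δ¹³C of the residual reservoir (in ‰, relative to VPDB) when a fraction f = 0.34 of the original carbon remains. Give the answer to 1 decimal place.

δ₀ = (0.01098330/0.01118000 − 1)×1000 = (0.982406 − 1)×1000 = -17.594‰
α − 1 = ε/1000 = -0.0031
f^(α−1) = 0.34^(-0.0031) = 1.003350
δ_res = (-17.594 + 1000) × 1.003350 − 1000 = 985.697 − 1000 = -14.30‰

-14.3‰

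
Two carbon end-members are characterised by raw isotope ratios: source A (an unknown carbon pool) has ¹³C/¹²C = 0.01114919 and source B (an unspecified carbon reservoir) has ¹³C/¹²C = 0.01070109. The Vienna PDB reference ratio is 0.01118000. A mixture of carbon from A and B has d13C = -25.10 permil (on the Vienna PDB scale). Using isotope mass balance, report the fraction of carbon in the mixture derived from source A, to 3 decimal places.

δ_A = (0.01114919/0.01118000 − 1)×1000 = (0.997244 − 1)×1000 = -2.756 permil
δ_B = (0.01070109/0.01118000 − 1)×1000 = (0.957164 − 1)×1000 = -42.836 permil
f_A = (δ_mix − δ_B)/(δ_A − δ_B) = (-25.10 − (-42.836))/(-2.756 − (-42.836))
f_A = 17.736 / 40.081 = 0.4425

0.443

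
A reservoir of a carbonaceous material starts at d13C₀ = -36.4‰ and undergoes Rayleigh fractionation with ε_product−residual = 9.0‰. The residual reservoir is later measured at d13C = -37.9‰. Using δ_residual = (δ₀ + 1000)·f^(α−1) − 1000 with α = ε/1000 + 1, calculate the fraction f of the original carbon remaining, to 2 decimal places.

α − 1 = ε/1000 = 0.0090
(δ_res + 1000)/(δ₀ + 1000) = (-37.9 + 1000)/(-36.4 + 1000) = 962.1/963.6 = 0.998443
f = 0.998443^(1/0.0090) = exp(ln(0.998443)/0.0090) = exp(-0.00156/0.0090)
f = exp(-0.1731) = 0.8411

0.84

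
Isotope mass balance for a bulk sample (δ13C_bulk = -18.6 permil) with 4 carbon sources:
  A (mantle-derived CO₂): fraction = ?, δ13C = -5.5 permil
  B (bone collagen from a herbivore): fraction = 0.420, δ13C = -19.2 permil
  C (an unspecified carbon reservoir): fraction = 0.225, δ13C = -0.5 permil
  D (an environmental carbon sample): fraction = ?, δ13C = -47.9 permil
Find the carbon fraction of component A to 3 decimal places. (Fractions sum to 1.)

Let f_A and f_D be the unknown fractions; fractions sum to 1 so f_A + f_D = 0.355.
Mass balance: Σ fᵢ·δᵢ = δ_bulk ⇒ f_A·(-5.5) + f_D·(-47.9) = -18.6 − (-8.177) = -10.424
Substitute f_D = 0.355 − f_A:
f_A·(-5.5 − -47.9) = -10.424 − 0.355×(-47.9) = 6.581
f_A = 6.581 / 42.4 = 0.1552

0.155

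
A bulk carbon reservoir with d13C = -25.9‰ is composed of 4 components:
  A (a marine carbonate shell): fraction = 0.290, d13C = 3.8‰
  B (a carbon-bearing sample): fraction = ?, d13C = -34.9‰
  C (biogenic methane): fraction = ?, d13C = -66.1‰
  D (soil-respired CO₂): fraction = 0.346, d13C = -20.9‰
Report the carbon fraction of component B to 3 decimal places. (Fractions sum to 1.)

0.137

Let f_B and f_C be the unknown fractions; fractions sum to 1 so f_B + f_C = 0.364.
Mass balance: Σ fᵢ·δᵢ = δ_bulk ⇒ f_B·(-34.9) + f_C·(-66.1) = -25.9 − (-6.129) = -19.771
Substitute f_C = 0.364 − f_B:
f_B·(-34.9 − -66.1) = -19.771 − 0.364×(-66.1) = 4.290
f_B = 4.290 / 31.2 = 0.1375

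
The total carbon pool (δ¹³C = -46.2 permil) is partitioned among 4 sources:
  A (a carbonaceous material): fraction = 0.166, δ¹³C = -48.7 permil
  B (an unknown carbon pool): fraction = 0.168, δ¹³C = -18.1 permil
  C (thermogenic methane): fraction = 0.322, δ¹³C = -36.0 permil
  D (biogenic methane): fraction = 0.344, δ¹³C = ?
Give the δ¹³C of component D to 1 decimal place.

Isotope mass balance: δ_bulk = Σ fᵢ·δᵢ.
-46.2 = 0.166×(-48.7) + 0.168×(-18.1) + 0.322×(-36.0) + 0.344×δ_D
0.344·δ_D = -46.2 − (-22.717) = -23.483
δ_D = -23.483 / 0.344 = -68.26 permil

-68.3 permil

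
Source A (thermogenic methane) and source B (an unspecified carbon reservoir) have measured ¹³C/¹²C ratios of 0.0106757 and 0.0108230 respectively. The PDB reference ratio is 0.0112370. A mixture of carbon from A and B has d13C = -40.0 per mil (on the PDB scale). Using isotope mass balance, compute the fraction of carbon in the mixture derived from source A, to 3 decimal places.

0.241

δ_A = (0.0106757/0.0112370 − 1)×1000 = (0.950049 − 1)×1000 = -49.951 per mil
δ_B = (0.0108230/0.0112370 − 1)×1000 = (0.963157 − 1)×1000 = -36.843 per mil
f_A = (δ_mix − δ_B)/(δ_A − δ_B) = (-40.0 − (-36.843))/(-49.951 − (-36.843))
f_A = -3.157 / -13.108 = 0.2409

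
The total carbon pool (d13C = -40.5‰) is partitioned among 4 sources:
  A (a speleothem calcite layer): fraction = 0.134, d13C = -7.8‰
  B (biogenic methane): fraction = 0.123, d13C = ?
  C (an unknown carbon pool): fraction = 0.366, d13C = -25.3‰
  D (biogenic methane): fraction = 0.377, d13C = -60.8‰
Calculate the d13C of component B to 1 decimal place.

Isotope mass balance: δ_bulk = Σ fᵢ·δᵢ.
-40.5 = 0.134×(-7.8) + 0.123×δ_B + 0.366×(-25.3) + 0.377×(-60.8)
0.123·δ_B = -40.5 − (-33.227) = -7.273
δ_B = -7.273 / 0.123 = -59.13‰

-59.1‰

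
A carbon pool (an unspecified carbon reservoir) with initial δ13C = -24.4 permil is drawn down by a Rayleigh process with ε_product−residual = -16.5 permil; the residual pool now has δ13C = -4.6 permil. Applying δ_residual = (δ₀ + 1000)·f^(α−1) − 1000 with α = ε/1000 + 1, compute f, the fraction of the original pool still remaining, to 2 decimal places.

0.30

α − 1 = ε/1000 = -0.0165
(δ_res + 1000)/(δ₀ + 1000) = (-4.6 + 1000)/(-24.4 + 1000) = 995.4/975.6 = 1.020295
f = 1.020295^(1/-0.0165) = exp(ln(1.020295)/-0.0165) = exp(0.02009/-0.0165)
f = exp(-1.2177) = 0.2959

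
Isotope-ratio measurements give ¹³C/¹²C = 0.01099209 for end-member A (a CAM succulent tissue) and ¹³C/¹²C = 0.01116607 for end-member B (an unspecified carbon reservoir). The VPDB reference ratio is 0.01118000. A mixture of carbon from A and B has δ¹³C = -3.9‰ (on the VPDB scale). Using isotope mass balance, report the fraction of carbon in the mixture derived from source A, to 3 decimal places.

δ_A = (0.01099209/0.01118000 − 1)×1000 = (0.983192 − 1)×1000 = -16.808‰
δ_B = (0.01116607/0.01118000 − 1)×1000 = (0.998754 − 1)×1000 = -1.246‰
f_A = (δ_mix − δ_B)/(δ_A − δ_B) = (-3.9 − (-1.246))/(-16.808 − (-1.246))
f_A = -2.654 / -15.562 = 0.1705

0.171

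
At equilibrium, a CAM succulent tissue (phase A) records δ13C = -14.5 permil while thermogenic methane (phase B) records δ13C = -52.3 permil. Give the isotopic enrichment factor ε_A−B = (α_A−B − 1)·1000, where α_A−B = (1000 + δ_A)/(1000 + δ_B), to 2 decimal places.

39.89 permil

α_A−B = (1000 + -14.5) / (1000 + -52.3) = 985.5 / 947.7 = 1.039886
ε_A−B = (1.039886 − 1) × 1000 = 39.886 permil
(The approximation ε ≈ δ_A − δ_B would give 37.8 permil.)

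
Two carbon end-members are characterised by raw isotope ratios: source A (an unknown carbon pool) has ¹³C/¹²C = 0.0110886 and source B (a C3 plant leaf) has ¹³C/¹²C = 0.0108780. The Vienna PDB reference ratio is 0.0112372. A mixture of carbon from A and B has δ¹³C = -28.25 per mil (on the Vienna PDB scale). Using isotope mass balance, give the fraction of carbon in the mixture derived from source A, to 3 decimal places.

0.198

δ_A = (0.0110886/0.0112372 − 1)×1000 = (0.986776 − 1)×1000 = -13.224 per mil
δ_B = (0.0108780/0.0112372 − 1)×1000 = (0.968035 − 1)×1000 = -31.965 per mil
f_A = (δ_mix − δ_B)/(δ_A − δ_B) = (-28.25 − (-31.965))/(-13.224 − (-31.965))
f_A = 3.715 / 18.741 = 0.1982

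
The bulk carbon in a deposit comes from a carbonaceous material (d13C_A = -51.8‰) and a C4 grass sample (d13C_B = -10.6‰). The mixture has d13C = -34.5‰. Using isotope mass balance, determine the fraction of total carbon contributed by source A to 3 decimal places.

δ_mix = f_A·δ_A + (1 − f_A)·δ_B  ⇒  f_A = (δ_mix − δ_B)/(δ_A − δ_B)
f_A = (-34.5 − (-10.6)) / (-51.8 − (-10.6))
f_A = -23.9 / -41.2 = 0.5801

0.580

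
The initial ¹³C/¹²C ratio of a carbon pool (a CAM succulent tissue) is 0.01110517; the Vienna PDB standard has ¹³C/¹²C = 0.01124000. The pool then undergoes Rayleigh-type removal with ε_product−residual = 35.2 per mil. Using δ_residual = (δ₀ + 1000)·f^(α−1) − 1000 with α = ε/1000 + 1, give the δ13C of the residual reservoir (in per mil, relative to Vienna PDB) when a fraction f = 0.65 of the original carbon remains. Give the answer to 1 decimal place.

δ₀ = (0.01110517/0.01124000 − 1)×1000 = (0.988004 − 1)×1000 = -11.996 per mil
α − 1 = ε/1000 = 0.0352
f^(α−1) = 0.65^(0.0352) = 0.984951
δ_res = (-11.996 + 1000) × 0.984951 − 1000 = 973.136 − 1000 = -26.86 per mil

-26.9 per mil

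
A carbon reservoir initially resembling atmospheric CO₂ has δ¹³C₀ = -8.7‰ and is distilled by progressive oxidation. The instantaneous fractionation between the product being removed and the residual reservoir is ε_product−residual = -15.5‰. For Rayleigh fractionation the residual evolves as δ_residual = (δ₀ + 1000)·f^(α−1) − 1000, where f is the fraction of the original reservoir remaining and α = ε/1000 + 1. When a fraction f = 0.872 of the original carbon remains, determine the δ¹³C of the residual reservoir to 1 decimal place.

-6.6‰

Rayleigh residual: δ_res = (δ₀ + 1000)·f^(α−1) − 1000
α = ε/1000 + 1 = 0.98450, so α − 1 = -0.01550
f^(α−1) = 0.872^(-0.01550) = 1.002125
δ_res = (-8.7 + 1000) × 1.002125 − 1000 = 993.407 − 1000 = -6.59‰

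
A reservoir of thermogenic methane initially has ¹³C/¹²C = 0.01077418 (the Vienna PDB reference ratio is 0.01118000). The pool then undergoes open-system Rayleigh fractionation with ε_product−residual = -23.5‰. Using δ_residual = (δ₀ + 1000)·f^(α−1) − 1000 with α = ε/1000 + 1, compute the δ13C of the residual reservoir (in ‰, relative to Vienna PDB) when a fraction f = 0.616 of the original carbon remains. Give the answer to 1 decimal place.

δ₀ = (0.01077418/0.01118000 − 1)×1000 = (0.963701 − 1)×1000 = -36.299‰
α − 1 = ε/1000 = -0.0235
f^(α−1) = 0.616^(-0.0235) = 1.011451
δ_res = (-36.299 + 1000) × 1.011451 − 1000 = 974.737 − 1000 = -25.26‰

-25.3‰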